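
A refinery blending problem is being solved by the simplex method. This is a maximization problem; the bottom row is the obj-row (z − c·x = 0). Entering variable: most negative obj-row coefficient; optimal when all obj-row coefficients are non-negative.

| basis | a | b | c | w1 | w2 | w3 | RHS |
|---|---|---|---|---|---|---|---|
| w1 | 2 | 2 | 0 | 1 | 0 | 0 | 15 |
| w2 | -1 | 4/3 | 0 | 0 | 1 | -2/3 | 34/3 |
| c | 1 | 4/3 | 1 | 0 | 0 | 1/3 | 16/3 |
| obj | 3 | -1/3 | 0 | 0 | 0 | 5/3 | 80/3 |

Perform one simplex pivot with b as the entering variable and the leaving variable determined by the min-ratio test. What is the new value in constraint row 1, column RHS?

7

Ratio test on column b — row 1: 15/2 = 15/2; row 2: (34/3)/(4/3) = 17/2; row 3: (16/3)/(4/3) = 4. Minimum is 4 at row 3 (c leaves); pivot element 4/3.
Divide row 3 by 4/3; eliminate column b from the other rows.
Row 1 update in column RHS: 15 − 2·4 = 7.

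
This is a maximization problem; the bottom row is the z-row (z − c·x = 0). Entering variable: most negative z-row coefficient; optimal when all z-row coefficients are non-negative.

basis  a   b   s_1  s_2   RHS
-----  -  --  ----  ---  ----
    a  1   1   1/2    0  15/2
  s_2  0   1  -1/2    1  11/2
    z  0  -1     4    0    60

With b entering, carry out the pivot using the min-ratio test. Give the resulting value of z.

131/2

Ratio test on column b — row 1: (15/2)/1 = 15/2; row 2: (11/2)/1 = 11/2. Minimum is 11/2 at row 2 (s_2 leaves); pivot element 1.
Pivot on row 2; the z-row RHS becomes 60 − (-1)·(11/2) = 131/2.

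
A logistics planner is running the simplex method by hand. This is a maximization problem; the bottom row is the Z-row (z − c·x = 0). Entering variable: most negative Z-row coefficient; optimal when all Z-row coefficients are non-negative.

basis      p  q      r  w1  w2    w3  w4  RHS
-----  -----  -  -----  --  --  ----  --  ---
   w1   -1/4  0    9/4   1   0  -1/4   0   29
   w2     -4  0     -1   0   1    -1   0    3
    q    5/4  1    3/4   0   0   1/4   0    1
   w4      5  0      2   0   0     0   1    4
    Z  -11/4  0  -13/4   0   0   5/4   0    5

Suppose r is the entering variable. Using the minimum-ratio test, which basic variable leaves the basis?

q

Column r entries and ratios — w1: 29/(9/4) = 116/9; w2: -1 ≤ 0, skip; q: 1/(3/4) = 4/3; w4: 4/2 = 2.
Smallest ratio is 4/3 in the row of q, so q leaves.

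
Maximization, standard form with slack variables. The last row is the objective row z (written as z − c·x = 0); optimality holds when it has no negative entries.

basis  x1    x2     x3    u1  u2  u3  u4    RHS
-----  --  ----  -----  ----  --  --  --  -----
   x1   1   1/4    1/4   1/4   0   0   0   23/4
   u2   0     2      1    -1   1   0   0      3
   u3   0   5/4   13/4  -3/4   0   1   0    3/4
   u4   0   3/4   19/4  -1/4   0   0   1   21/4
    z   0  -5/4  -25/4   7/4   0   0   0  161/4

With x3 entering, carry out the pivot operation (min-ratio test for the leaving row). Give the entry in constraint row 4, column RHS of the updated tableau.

Ratio test on column x3 — row 1: (23/4)/(1/4) = 23; row 2: 3/1 = 3; row 3: (3/4)/(13/4) = 3/13; row 4: (21/4)/(19/4) = 21/19. Minimum is 3/13 at row 3 (u3 leaves); pivot element 13/4.
Divide row 3 by 13/4; eliminate column x3 from the other rows.
Row 4 update in column RHS: 21/4 − (19/4)·(3/13) = 54/13.

54/13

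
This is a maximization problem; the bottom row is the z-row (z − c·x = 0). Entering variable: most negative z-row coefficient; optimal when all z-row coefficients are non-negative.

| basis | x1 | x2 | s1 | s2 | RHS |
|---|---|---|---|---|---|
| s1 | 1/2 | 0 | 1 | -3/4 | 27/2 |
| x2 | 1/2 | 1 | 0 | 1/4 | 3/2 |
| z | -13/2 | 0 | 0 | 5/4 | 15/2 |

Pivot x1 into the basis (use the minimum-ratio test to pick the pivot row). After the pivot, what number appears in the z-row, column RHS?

27

Ratio test on column x1 — row 1: (27/2)/(1/2) = 27; row 2: (3/2)/(1/2) = 3. Minimum is 3 at row 2 (x2 leaves); pivot element 1/2.
Divide row 2 by 1/2; eliminate column x1 from the other rows.
z-row update in column RHS: 15/2 − (-13/2)·3 = 27.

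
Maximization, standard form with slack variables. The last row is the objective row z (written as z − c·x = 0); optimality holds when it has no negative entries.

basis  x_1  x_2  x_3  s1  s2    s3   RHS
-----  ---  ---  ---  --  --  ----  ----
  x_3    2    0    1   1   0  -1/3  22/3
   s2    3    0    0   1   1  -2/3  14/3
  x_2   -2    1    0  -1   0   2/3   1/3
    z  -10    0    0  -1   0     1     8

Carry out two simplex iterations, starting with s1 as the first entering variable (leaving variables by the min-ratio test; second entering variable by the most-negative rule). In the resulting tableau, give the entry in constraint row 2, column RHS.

Ratio test on column s1 — row 1: (22/3)/1 = 22/3; row 2: (14/3)/1 = 14/3; row 3: entry -1 ≤ 0. Minimum is 14/3 at row 2 (s2 leaves); pivot element 1.
Divide row 2 by 1; eliminate column s1 from the other rows.
Second iteration: most negative z-row entry is -7 in column x_1, so x_1 enters.
Ratio test on column x_1 — row 1: entry -1 ≤ 0; row 2: (14/3)/3 = 14/9; row 3: 5/1 = 5. Minimum is 14/9 at row 2 (s1 leaves); pivot element 3.
Divide row 2 by 3; eliminate column x_1 from the other rows.
After both pivots, the entry at constraint row 2, column RHS is 14/9.

14/9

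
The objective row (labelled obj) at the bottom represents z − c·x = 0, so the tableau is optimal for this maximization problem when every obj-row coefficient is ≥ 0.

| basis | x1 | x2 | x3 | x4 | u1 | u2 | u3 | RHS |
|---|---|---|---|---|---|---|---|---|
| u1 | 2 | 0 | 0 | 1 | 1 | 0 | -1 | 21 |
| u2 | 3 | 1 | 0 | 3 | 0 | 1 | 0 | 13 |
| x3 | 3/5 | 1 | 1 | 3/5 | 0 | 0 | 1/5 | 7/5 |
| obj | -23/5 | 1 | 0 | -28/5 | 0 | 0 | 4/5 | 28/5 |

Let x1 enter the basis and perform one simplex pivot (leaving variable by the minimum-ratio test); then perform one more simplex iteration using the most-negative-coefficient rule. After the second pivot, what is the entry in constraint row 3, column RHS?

7/3

Ratio test on column x1 — row 1: 21/2 = 21/2; row 2: 13/3 = 13/3; row 3: (7/5)/(3/5) = 7/3. Minimum is 7/3 at row 3 (x3 leaves); pivot element 3/5.
Divide row 3 by 3/5; eliminate column x1 from the other rows.
Second iteration: most negative obj-row entry is -1 in column x4, so x4 enters.
Ratio test on column x4 — row 1: entry -1 ≤ 0; row 2: entry 0 ≤ 0; row 3: (7/3)/1 = 7/3. Minimum is 7/3 at row 3 (x1 leaves); pivot element 1.
Divide row 3 by 1; eliminate column x4 from the other rows.
After both pivots, the entry at constraint row 3, column RHS is 7/3.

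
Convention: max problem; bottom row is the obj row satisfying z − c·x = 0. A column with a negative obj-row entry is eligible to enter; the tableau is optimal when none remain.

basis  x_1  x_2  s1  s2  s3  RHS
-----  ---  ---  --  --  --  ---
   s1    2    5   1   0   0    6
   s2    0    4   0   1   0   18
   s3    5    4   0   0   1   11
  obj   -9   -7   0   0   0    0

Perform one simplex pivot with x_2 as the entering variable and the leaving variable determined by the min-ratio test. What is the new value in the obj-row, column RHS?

Ratio test on column x_2 — row 1: 6/5 = 6/5; row 2: 18/4 = 9/2; row 3: 11/4 = 11/4. Minimum is 6/5 at row 1 (s1 leaves); pivot element 5.
Divide row 1 by 5; eliminate column x_2 from the other rows.
obj-row update in column RHS: 0 − (-7)·(6/5) = 42/5.

42/5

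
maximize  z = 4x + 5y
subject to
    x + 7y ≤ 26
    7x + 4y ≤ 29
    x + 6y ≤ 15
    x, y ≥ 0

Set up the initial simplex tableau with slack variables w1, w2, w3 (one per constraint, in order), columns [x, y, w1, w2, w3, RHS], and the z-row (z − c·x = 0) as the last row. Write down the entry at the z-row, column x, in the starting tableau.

The z-row carries the negated objective coefficients: the x entry is -4.

-4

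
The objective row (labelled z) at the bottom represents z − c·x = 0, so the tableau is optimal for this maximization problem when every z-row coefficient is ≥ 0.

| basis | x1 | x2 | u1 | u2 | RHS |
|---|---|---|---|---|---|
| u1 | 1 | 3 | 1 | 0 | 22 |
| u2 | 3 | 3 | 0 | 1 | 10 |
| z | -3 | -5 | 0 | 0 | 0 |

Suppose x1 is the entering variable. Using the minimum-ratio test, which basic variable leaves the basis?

u2

Column x1 entries and ratios — u1: 22/1 = 22; u2: 10/3 = 10/3.
Smallest ratio is 10/3 in the row of u2, so u2 leaves.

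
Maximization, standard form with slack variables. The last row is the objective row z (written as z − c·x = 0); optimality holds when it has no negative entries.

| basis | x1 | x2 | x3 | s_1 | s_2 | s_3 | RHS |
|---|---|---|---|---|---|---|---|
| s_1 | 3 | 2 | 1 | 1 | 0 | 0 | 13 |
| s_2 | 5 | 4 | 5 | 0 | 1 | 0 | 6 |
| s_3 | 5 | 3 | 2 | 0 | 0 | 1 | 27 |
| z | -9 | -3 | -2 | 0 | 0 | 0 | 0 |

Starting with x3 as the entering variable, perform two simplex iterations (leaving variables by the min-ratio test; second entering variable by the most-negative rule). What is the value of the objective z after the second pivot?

Ratio test on column x3 — row 1: 13/1 = 13; row 2: 6/5 = 6/5; row 3: 27/2 = 27/2. Minimum is 6/5 at row 2 (s_2 leaves); pivot element 5.
Pivot on row 2; the z-row RHS becomes 0 − (-2)·(6/5) = 12/5.
Next entering variable (most negative z-row entry -7): x1.
Ratio test on column x1 — row 1: (59/5)/2 = 59/10; row 2: (6/5)/1 = 6/5; row 3: (123/5)/3 = 41/5. Minimum is 6/5 at row 2 (x3 leaves); pivot element 1.
After the second pivot the z-row RHS is 12/5 − (-7)·(6/5) = 54/5.

54/5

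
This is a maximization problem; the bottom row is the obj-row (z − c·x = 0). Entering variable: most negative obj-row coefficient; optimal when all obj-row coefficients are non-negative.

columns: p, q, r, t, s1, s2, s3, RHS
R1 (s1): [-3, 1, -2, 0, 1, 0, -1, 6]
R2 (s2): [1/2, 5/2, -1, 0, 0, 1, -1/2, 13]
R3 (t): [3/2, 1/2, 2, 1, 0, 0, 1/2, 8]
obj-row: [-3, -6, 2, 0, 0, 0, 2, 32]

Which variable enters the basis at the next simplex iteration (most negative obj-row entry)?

q

Negative obj-row entries: p: -3, q: -6.
The most negative is -6 in column q, so q enters.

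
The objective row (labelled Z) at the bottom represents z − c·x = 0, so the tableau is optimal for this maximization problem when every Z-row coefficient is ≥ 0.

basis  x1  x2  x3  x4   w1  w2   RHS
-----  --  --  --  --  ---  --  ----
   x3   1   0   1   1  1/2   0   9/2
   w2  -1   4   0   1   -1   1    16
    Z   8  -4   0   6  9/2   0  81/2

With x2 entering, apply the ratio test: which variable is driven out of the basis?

Column x2 entries and ratios — x3: 0 ≤ 0, skip; w2: 16/4 = 4.
Smallest ratio is 4 in the row of w2, so w2 leaves.

w2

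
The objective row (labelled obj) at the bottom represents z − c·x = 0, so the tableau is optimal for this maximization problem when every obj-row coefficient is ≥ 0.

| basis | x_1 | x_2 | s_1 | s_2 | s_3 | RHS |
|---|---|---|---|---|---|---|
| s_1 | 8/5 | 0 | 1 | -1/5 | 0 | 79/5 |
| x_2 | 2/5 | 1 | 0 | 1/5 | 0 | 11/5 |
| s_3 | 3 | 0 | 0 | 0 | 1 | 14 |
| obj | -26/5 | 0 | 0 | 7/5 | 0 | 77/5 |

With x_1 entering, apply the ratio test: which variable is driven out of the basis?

Column x_1 entries and ratios — s_1: (79/5)/(8/5) = 79/8; x_2: (11/5)/(2/5) = 11/2; s_3: 14/3 = 14/3.
Smallest ratio is 14/3 in the row of s_3, so s_3 leaves.

s_3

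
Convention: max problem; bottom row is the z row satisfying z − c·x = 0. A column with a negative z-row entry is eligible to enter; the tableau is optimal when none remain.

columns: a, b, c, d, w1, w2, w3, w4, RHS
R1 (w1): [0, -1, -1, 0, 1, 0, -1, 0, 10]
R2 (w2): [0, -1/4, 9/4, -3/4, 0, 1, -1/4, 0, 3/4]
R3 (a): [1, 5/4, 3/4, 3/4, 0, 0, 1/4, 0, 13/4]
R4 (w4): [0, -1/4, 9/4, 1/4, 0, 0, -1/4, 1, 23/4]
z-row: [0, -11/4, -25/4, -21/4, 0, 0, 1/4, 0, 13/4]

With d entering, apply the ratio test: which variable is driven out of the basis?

a

Column d entries and ratios — w1: 0 ≤ 0, skip; w2: -3/4 ≤ 0, skip; a: (13/4)/(3/4) = 13/3; w4: (23/4)/(1/4) = 23.
Smallest ratio is 13/3 in the row of a, so a leaves.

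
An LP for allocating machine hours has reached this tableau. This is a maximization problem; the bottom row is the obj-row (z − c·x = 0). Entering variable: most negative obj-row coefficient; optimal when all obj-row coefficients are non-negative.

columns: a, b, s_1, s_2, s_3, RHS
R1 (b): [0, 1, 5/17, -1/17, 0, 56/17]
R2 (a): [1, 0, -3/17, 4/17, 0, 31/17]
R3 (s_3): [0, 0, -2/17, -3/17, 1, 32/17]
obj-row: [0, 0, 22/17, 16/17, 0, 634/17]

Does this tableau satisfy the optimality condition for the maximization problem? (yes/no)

yes

Every obj-row coefficient is ≥ 0, so the tableau is optimal.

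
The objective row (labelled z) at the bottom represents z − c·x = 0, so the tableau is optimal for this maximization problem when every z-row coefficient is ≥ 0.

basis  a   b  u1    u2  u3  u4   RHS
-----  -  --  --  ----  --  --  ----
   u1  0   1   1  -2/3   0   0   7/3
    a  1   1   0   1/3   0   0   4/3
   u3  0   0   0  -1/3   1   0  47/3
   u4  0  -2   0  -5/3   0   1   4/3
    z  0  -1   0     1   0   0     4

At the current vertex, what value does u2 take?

0

u2 is not in the basis, so in the current basic feasible solution u2 = 0.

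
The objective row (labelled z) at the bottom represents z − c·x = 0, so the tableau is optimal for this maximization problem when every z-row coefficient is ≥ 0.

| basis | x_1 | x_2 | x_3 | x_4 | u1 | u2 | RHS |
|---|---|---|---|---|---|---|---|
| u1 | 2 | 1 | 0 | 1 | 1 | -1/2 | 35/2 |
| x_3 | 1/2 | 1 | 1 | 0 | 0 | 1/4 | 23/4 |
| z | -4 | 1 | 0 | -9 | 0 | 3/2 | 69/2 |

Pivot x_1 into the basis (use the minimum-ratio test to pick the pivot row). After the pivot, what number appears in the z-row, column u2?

Ratio test on column x_1 — row 1: (35/2)/2 = 35/4; row 2: (23/4)/(1/2) = 23/2. Minimum is 35/4 at row 1 (u1 leaves); pivot element 2.
Divide row 1 by 2; eliminate column x_1 from the other rows.
z-row update in column u2: 3/2 − (-4)·(-1/4) = 1/2.

1/2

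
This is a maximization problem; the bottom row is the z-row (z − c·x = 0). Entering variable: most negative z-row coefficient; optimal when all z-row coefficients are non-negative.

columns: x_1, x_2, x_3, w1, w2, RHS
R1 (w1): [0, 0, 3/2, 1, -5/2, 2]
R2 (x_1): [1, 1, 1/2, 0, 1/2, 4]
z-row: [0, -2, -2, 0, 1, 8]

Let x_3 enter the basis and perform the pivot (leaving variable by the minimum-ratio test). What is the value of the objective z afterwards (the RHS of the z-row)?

32/3

Ratio test on column x_3 — row 1: 2/(3/2) = 4/3; row 2: 4/(1/2) = 8. Minimum is 4/3 at row 1 (w1 leaves); pivot element 3/2.
Pivot on row 1; the z-row RHS becomes 8 − (-2)·(4/3) = 32/3.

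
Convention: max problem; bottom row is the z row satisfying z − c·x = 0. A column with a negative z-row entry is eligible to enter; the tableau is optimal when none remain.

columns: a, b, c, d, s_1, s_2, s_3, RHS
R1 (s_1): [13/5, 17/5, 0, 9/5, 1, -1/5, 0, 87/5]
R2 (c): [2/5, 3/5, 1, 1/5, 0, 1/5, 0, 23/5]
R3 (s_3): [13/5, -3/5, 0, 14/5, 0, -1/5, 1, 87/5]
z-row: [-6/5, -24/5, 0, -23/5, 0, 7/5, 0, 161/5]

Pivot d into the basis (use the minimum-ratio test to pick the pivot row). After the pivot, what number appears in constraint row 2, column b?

Ratio test on column d — row 1: (87/5)/(9/5) = 29/3; row 2: (23/5)/(1/5) = 23; row 3: (87/5)/(14/5) = 87/14. Minimum is 87/14 at row 3 (s_3 leaves); pivot element 14/5.
Divide row 3 by 14/5; eliminate column d from the other rows.
Row 2 update in column b: 3/5 − (1/5)·(-3/14) = 9/14.

9/14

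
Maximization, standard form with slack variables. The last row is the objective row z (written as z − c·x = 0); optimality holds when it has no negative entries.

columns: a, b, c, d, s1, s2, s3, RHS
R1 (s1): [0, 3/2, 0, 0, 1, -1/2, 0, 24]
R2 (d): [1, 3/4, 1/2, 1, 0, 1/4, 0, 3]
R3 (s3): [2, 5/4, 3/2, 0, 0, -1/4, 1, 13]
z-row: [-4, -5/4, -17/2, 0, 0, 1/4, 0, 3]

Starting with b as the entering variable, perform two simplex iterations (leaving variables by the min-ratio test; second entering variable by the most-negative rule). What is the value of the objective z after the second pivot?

54

Ratio test on column b — row 1: 24/(3/2) = 16; row 2: 3/(3/4) = 4; row 3: 13/(5/4) = 52/5. Minimum is 4 at row 2 (d leaves); pivot element 3/4.
Pivot on row 2; the z-row RHS becomes 3 − (-5/4)·4 = 8.
Next entering variable (most negative z-row entry -23/3): c.
Ratio test on column c — row 1: entry -1 ≤ 0; row 2: 4/(2/3) = 6; row 3: 8/(2/3) = 12. Minimum is 6 at row 2 (b leaves); pivot element 2/3.
After the second pivot the z-row RHS is 8 − (-23/3)·6 = 54.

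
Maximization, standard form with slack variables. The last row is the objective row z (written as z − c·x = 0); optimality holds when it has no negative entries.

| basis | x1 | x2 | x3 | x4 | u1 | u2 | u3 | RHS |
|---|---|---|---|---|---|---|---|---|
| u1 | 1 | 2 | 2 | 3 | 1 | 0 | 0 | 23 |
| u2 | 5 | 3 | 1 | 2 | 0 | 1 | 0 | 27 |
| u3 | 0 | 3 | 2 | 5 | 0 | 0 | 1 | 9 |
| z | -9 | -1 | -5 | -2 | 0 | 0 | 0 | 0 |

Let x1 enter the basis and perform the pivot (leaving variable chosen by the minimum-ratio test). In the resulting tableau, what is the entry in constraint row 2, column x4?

2/5

Ratio test on column x1 — row 1: 23/1 = 23; row 2: 27/5 = 27/5; row 3: entry 0 ≤ 0. Minimum is 27/5 at row 2 (u2 leaves); pivot element 5.
Divide row 2 by 5; eliminate column x1 from the other rows.
In the new row 2, the x4 entry is the old entry divided by the pivot: 2/5 = 2/5.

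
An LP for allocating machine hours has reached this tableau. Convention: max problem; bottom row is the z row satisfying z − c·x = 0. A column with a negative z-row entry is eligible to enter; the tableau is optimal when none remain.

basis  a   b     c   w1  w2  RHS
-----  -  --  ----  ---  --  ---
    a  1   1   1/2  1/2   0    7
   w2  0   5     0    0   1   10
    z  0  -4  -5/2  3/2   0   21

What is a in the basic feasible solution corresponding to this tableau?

7

a is basic (row 1); its value is the RHS of that row, 7.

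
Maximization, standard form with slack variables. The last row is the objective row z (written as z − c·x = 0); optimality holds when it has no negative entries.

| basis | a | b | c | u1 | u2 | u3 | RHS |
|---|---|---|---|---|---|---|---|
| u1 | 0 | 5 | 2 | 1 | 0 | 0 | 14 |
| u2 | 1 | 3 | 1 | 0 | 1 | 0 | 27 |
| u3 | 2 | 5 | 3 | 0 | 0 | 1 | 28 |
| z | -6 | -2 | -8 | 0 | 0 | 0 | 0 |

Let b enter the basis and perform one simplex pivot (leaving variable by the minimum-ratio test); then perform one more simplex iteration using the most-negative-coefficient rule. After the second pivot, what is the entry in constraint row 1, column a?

0

Ratio test on column b — row 1: 14/5 = 14/5; row 2: 27/3 = 9; row 3: 28/5 = 28/5. Minimum is 14/5 at row 1 (u1 leaves); pivot element 5.
Divide row 1 by 5; eliminate column b from the other rows.
Second iteration: most negative z-row entry is -36/5 in column c, so c enters.
Ratio test on column c — row 1: (14/5)/(2/5) = 7; row 2: entry -1/5 ≤ 0; row 3: 14/1 = 14. Minimum is 7 at row 1 (b leaves); pivot element 2/5.
Divide row 1 by 2/5; eliminate column c from the other rows.
After both pivots, the entry at constraint row 1, column a is 0.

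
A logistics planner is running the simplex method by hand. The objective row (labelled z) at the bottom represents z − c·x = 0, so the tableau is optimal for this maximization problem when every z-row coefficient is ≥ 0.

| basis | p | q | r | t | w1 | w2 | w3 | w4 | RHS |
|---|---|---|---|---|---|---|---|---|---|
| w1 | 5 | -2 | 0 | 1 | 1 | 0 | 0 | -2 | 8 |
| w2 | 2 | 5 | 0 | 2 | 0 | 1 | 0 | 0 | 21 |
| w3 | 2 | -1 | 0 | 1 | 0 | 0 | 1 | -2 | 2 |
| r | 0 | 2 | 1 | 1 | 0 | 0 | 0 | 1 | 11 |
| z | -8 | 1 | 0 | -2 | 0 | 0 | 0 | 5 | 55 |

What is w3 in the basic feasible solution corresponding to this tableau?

w3 is basic (row 3); its value is the RHS of that row, 2.

2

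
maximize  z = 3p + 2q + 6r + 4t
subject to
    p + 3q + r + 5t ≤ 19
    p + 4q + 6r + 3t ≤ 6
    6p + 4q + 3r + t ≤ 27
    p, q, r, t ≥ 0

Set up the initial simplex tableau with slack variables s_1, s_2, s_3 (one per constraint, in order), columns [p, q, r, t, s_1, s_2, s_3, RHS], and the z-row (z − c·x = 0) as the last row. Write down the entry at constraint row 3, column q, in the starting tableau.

Constraint 3 has coefficient 4 on q.

4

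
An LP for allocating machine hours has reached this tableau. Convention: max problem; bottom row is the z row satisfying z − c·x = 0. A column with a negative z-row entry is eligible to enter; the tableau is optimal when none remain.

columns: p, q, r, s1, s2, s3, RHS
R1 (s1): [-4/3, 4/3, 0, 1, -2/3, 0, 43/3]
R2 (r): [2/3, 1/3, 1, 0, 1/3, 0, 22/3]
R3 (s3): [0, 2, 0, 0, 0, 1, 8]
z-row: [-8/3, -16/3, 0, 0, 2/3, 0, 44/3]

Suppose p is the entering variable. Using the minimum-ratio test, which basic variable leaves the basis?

r

Column p entries and ratios — s1: -4/3 ≤ 0, skip; r: (22/3)/(2/3) = 11; s3: 0 ≤ 0, skip.
Smallest ratio is 11 in the row of r, so r leaves.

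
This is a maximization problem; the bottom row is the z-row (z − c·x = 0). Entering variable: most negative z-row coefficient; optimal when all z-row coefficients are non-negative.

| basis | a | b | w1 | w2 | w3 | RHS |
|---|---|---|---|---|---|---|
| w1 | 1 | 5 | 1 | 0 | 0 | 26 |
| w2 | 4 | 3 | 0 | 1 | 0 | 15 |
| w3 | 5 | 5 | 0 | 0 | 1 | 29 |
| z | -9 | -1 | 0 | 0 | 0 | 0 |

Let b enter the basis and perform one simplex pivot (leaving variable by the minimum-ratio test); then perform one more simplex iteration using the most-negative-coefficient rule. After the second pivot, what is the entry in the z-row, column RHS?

Ratio test on column b — row 1: 26/5 = 26/5; row 2: 15/3 = 5; row 3: 29/5 = 29/5. Minimum is 5 at row 2 (w2 leaves); pivot element 3.
Divide row 2 by 3; eliminate column b from the other rows.
Second iteration: most negative z-row entry is -23/3 in column a, so a enters.
Ratio test on column a — row 1: entry -17/3 ≤ 0; row 2: 5/(4/3) = 15/4; row 3: entry -5/3 ≤ 0. Minimum is 15/4 at row 2 (b leaves); pivot element 4/3.
Divide row 2 by 4/3; eliminate column a from the other rows.
After both pivots, the entry at the z-row, column RHS is 135/4.

135/4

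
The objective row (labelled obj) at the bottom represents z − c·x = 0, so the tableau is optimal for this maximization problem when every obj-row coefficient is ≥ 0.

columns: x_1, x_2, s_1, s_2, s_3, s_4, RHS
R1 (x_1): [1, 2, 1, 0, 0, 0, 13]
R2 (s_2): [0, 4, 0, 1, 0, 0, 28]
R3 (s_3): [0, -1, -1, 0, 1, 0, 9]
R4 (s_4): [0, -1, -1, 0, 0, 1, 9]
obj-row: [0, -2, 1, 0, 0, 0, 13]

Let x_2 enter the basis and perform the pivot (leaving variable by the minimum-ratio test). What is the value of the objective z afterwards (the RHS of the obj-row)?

26

Ratio test on column x_2 — row 1: 13/2 = 13/2; row 2: 28/4 = 7; row 3: entry -1 ≤ 0; row 4: entry -1 ≤ 0. Minimum is 13/2 at row 1 (x_1 leaves); pivot element 2.
Pivot on row 1; the obj-row RHS becomes 13 − (-2)·(13/2) = 26.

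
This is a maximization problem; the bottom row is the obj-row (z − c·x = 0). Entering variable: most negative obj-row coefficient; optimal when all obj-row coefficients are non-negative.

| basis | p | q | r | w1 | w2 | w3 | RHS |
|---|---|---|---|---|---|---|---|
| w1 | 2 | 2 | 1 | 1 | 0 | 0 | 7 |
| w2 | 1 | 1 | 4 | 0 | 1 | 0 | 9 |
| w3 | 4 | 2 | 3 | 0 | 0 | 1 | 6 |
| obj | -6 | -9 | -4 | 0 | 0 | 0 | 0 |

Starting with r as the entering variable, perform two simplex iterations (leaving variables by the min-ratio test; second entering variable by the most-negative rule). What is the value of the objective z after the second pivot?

27

Ratio test on column r — row 1: 7/1 = 7; row 2: 9/4 = 9/4; row 3: 6/3 = 2. Minimum is 2 at row 3 (w3 leaves); pivot element 3.
Pivot on row 3; the obj-row RHS becomes 0 − (-4)·2 = 8.
Next entering variable (most negative obj-row entry -19/3): q.
Ratio test on column q — row 1: 5/(4/3) = 15/4; row 2: entry -5/3 ≤ 0; row 3: 2/(2/3) = 3. Minimum is 3 at row 3 (r leaves); pivot element 2/3.
After the second pivot the obj-row RHS is 8 − (-19/3)·3 = 27.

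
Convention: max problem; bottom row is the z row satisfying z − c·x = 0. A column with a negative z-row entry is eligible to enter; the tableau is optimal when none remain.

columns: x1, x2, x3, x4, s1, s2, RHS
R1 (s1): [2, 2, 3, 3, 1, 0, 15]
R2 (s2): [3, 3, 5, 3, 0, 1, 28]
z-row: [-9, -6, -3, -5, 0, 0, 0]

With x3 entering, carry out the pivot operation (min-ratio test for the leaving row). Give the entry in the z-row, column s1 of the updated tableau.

Ratio test on column x3 — row 1: 15/3 = 5; row 2: 28/5 = 28/5. Minimum is 5 at row 1 (s1 leaves); pivot element 3.
Divide row 1 by 3; eliminate column x3 from the other rows.
z-row update in column s1: 0 − (-3)·(1/3) = 1.

1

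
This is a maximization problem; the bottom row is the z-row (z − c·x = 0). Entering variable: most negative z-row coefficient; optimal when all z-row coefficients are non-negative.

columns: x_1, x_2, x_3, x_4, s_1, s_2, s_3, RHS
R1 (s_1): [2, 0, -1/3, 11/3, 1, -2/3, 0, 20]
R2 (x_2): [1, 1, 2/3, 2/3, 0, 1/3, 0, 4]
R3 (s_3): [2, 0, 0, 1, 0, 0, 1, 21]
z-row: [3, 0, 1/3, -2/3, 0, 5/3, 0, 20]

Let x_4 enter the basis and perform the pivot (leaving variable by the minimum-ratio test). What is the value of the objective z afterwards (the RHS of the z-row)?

260/11

Ratio test on column x_4 — row 1: 20/(11/3) = 60/11; row 2: 4/(2/3) = 6; row 3: 21/1 = 21. Minimum is 60/11 at row 1 (s_1 leaves); pivot element 11/3.
Pivot on row 1; the z-row RHS becomes 20 − (-2/3)·(60/11) = 260/11.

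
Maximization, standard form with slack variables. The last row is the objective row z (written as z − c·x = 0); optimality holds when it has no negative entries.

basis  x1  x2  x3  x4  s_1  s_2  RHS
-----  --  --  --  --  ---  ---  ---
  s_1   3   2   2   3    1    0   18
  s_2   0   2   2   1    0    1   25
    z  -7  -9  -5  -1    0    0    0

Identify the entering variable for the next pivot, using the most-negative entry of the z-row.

x2

Negative z-row entries: x1: -7, x2: -9, x3: -5, x4: -1.
The most negative is -9 in column x2, so x2 enters.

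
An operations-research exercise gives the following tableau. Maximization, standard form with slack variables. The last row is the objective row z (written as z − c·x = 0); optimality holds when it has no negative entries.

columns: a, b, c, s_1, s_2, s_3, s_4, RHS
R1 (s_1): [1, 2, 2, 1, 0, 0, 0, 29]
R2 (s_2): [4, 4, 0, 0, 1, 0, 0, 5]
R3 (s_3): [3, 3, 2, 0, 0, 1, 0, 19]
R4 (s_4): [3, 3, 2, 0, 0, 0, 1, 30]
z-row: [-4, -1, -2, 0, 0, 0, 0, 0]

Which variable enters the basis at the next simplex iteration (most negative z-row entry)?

Negative z-row entries: a: -4, b: -1, c: -2.
The most negative is -4 in column a, so a enters.

a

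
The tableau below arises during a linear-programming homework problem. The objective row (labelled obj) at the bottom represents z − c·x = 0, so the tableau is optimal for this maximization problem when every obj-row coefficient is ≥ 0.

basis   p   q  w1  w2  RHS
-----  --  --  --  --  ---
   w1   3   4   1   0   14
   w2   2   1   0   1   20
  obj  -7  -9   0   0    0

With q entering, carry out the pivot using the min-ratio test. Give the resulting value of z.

Ratio test on column q — row 1: 14/4 = 7/2; row 2: 20/1 = 20. Minimum is 7/2 at row 1 (w1 leaves); pivot element 4.
Pivot on row 1; the obj-row RHS becomes 0 − (-9)·(7/2) = 63/2.

63/2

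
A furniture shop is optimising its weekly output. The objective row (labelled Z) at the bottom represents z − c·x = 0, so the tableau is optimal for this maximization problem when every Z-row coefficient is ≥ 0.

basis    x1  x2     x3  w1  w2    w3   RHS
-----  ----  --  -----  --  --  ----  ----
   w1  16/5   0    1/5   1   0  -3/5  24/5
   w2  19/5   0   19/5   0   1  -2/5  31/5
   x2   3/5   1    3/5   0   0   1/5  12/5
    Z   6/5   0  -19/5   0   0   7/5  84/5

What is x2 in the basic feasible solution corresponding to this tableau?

x2 is basic (row 3); its value is the RHS of that row, 12/5.

12/5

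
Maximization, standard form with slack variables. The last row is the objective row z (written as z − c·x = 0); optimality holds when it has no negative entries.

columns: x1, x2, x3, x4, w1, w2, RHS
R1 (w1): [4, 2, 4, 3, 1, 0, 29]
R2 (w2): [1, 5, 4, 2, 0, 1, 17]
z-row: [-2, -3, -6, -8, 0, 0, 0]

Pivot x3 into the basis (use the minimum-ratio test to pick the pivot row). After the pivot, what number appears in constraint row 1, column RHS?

12

Ratio test on column x3 — row 1: 29/4 = 29/4; row 2: 17/4 = 17/4. Minimum is 17/4 at row 2 (w2 leaves); pivot element 4.
Divide row 2 by 4; eliminate column x3 from the other rows.
Row 1 update in column RHS: 29 − 4·(17/4) = 12.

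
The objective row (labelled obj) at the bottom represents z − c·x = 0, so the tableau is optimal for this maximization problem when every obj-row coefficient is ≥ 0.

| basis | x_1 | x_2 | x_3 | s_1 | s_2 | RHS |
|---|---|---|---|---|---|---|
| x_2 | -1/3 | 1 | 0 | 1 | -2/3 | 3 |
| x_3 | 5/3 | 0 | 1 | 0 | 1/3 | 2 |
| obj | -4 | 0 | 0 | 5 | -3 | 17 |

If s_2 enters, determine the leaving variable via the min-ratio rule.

Column s_2 entries and ratios — x_2: -2/3 ≤ 0, skip; x_3: 2/(1/3) = 6.
Smallest ratio is 6 in the row of x_3, so x_3 leaves.

x_3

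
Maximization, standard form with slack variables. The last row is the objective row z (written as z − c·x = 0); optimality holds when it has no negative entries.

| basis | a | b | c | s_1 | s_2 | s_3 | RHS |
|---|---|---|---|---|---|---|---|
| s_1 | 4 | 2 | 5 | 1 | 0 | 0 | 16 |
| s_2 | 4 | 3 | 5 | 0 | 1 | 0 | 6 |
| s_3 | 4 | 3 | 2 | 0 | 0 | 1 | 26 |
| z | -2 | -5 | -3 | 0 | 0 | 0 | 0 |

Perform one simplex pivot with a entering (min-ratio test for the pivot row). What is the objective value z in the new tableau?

3

Ratio test on column a — row 1: 16/4 = 4; row 2: 6/4 = 3/2; row 3: 26/4 = 13/2. Minimum is 3/2 at row 2 (s_2 leaves); pivot element 4.
Pivot on row 2; the z-row RHS becomes 0 − (-2)·(3/2) = 3.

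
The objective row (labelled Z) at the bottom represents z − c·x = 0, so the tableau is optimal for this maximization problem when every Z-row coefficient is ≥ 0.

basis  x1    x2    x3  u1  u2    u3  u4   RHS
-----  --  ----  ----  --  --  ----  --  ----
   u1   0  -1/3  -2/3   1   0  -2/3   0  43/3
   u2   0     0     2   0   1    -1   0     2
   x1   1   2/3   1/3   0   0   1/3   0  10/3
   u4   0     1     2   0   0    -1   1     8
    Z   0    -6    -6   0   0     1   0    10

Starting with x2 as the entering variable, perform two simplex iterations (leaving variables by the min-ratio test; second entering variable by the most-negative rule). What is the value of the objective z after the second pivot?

Ratio test on column x2 — row 1: entry -1/3 ≤ 0; row 2: entry 0 ≤ 0; row 3: (10/3)/(2/3) = 5; row 4: 8/1 = 8. Minimum is 5 at row 3 (x1 leaves); pivot element 2/3.
Pivot on row 3; the Z-row RHS becomes 10 − (-6)·5 = 40.
Next entering variable (most negative Z-row entry -3): x3.
Ratio test on column x3 — row 1: entry -1/2 ≤ 0; row 2: 2/2 = 1; row 3: 5/(1/2) = 10; row 4: 3/(3/2) = 2. Minimum is 1 at row 2 (u2 leaves); pivot element 2.
After the second pivot the Z-row RHS is 40 − (-3)·1 = 43.

43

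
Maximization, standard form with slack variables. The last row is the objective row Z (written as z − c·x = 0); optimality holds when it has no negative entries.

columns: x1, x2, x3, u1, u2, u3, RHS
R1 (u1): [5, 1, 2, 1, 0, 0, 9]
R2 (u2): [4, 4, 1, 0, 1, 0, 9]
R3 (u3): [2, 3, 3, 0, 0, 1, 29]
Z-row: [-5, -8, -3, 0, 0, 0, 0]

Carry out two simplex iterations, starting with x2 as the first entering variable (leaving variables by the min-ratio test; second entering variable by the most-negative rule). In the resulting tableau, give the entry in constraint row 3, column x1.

Ratio test on column x2 — row 1: 9/1 = 9; row 2: 9/4 = 9/4; row 3: 29/3 = 29/3. Minimum is 9/4 at row 2 (u2 leaves); pivot element 4.
Divide row 2 by 4; eliminate column x2 from the other rows.
Second iteration: most negative Z-row entry is -1 in column x3, so x3 enters.
Ratio test on column x3 — row 1: (27/4)/(7/4) = 27/7; row 2: (9/4)/(1/4) = 9; row 3: (89/4)/(9/4) = 89/9. Minimum is 27/7 at row 1 (u1 leaves); pivot element 7/4.
Divide row 1 by 7/4; eliminate column x3 from the other rows.
After both pivots, the entry at constraint row 3, column x1 is -43/7.

-43/7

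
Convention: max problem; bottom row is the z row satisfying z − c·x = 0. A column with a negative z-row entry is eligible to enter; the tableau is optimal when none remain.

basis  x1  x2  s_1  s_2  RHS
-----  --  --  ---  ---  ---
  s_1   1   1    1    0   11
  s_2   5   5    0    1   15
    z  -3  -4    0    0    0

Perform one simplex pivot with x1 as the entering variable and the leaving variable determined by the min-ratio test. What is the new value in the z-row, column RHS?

Ratio test on column x1 — row 1: 11/1 = 11; row 2: 15/5 = 3. Minimum is 3 at row 2 (s_2 leaves); pivot element 5.
Divide row 2 by 5; eliminate column x1 from the other rows.
z-row update in column RHS: 0 − (-3)·3 = 9.

9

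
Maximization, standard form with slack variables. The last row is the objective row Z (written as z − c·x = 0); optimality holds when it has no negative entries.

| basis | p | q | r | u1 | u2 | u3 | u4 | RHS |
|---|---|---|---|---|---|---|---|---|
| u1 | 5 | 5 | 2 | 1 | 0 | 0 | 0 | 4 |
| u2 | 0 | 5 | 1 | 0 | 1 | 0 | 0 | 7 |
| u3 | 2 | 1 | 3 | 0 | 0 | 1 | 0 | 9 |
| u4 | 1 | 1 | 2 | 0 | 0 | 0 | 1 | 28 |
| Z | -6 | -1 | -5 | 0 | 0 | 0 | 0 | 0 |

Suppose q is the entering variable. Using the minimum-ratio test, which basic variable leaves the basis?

Column q entries and ratios — u1: 4/5 = 4/5; u2: 7/5 = 7/5; u3: 9/1 = 9; u4: 28/1 = 28.
Smallest ratio is 4/5 in the row of u1, so u1 leaves.

u1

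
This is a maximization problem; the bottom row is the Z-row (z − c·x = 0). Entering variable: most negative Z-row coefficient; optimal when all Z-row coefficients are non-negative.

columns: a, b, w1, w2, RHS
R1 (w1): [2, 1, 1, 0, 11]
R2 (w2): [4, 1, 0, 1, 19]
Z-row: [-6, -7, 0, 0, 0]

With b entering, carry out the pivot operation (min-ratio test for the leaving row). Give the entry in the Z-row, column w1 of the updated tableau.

Ratio test on column b — row 1: 11/1 = 11; row 2: 19/1 = 19. Minimum is 11 at row 1 (w1 leaves); pivot element 1.
Divide row 1 by 1; eliminate column b from the other rows.
Z-row update in column w1: 0 − (-7)·1 = 7.

7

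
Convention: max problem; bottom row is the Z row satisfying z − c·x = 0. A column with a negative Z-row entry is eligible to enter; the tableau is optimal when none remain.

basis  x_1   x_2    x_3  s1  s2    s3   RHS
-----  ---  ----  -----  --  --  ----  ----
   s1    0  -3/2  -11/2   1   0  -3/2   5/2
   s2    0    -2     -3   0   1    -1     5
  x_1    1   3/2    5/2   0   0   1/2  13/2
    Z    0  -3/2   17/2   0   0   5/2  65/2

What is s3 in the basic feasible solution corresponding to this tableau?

0

s3 is not in the basis, so in the current basic feasible solution s3 = 0.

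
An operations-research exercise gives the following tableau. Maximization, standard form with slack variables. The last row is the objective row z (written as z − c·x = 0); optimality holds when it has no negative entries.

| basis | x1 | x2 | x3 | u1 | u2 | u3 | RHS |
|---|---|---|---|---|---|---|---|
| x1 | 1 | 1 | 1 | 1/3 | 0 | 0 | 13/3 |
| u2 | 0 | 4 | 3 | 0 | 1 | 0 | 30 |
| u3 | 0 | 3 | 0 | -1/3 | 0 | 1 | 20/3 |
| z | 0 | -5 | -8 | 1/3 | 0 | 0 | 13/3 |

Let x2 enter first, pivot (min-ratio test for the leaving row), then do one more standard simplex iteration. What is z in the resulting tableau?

Ratio test on column x2 — row 1: (13/3)/1 = 13/3; row 2: 30/4 = 15/2; row 3: (20/3)/3 = 20/9. Minimum is 20/9 at row 3 (u3 leaves); pivot element 3.
Pivot on row 3; the z-row RHS becomes 13/3 − (-5)·(20/9) = 139/9.
Next entering variable (most negative z-row entry -8): x3.
Ratio test on column x3 — row 1: (19/9)/1 = 19/9; row 2: (190/9)/3 = 190/27; row 3: entry 0 ≤ 0. Minimum is 19/9 at row 1 (x1 leaves); pivot element 1.
After the second pivot the z-row RHS is 139/9 − (-8)·(19/9) = 97/3.

97/3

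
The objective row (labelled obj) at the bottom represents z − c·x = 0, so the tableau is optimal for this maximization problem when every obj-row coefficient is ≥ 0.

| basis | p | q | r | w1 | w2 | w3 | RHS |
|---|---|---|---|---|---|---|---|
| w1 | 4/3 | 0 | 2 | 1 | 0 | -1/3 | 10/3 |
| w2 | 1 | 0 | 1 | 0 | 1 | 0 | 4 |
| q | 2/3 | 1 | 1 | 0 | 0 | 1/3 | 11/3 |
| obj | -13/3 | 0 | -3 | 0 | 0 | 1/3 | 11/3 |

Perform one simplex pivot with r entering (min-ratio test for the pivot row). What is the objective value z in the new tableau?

26/3

Ratio test on column r — row 1: (10/3)/2 = 5/3; row 2: 4/1 = 4; row 3: (11/3)/1 = 11/3. Minimum is 5/3 at row 1 (w1 leaves); pivot element 2.
Pivot on row 1; the obj-row RHS becomes 11/3 − (-3)·(5/3) = 26/3.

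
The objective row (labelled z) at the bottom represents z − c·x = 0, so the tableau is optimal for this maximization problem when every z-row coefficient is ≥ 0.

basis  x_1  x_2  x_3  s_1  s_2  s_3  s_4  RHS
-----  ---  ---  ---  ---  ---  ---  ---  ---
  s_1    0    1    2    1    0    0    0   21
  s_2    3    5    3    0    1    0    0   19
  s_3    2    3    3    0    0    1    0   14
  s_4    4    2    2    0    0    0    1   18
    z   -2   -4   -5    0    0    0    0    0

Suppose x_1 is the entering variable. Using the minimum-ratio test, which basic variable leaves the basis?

s_4

Column x_1 entries and ratios — s_1: 0 ≤ 0, skip; s_2: 19/3 = 19/3; s_3: 14/2 = 7; s_4: 18/4 = 9/2.
Smallest ratio is 9/2 in the row of s_4, so s_4 leaves.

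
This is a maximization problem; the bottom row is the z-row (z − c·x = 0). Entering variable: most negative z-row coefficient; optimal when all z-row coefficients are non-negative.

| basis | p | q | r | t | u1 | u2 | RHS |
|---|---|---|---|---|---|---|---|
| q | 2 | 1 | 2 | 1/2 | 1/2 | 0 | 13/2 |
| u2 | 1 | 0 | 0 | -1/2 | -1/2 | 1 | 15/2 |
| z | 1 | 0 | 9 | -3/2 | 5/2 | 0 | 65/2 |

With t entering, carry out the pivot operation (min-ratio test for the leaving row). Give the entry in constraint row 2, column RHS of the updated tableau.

14

Ratio test on column t — row 1: (13/2)/(1/2) = 13; row 2: entry -1/2 ≤ 0. Minimum is 13 at row 1 (q leaves); pivot element 1/2.
Divide row 1 by 1/2; eliminate column t from the other rows.
Row 2 update in column RHS: 15/2 − (-1/2)·13 = 14.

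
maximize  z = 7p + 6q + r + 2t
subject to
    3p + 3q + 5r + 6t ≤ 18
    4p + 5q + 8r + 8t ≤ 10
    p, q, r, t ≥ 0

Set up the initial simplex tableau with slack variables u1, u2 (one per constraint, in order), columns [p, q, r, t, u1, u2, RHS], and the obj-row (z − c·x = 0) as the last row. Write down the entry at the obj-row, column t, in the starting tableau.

The obj-row carries the negated objective coefficients: the t entry is -2.

-2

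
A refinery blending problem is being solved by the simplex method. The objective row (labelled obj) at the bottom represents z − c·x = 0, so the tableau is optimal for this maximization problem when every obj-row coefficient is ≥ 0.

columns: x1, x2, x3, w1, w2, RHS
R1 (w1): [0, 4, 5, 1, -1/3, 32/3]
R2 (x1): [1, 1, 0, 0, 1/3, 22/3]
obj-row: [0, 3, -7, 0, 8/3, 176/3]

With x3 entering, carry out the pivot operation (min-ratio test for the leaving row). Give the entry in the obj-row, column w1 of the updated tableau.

Ratio test on column x3 — row 1: (32/3)/5 = 32/15; row 2: entry 0 ≤ 0. Minimum is 32/15 at row 1 (w1 leaves); pivot element 5.
Divide row 1 by 5; eliminate column x3 from the other rows.
obj-row update in column w1: 0 − (-7)·(1/5) = 7/5.

7/5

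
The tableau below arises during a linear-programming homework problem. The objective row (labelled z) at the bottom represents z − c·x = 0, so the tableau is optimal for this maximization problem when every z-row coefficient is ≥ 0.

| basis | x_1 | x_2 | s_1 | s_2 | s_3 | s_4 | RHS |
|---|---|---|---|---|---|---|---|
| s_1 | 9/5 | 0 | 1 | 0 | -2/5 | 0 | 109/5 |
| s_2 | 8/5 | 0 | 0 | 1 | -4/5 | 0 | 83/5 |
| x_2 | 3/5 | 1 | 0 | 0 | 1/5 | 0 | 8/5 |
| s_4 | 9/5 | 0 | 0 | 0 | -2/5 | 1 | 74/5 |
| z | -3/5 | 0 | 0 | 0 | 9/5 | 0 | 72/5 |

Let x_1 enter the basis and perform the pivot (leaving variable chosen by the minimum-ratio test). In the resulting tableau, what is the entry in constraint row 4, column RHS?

Ratio test on column x_1 — row 1: (109/5)/(9/5) = 109/9; row 2: (83/5)/(8/5) = 83/8; row 3: (8/5)/(3/5) = 8/3; row 4: (74/5)/(9/5) = 74/9. Minimum is 8/3 at row 3 (x_2 leaves); pivot element 3/5.
Divide row 3 by 3/5; eliminate column x_1 from the other rows.
Row 4 update in column RHS: 74/5 − (9/5)·(8/3) = 10.

10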